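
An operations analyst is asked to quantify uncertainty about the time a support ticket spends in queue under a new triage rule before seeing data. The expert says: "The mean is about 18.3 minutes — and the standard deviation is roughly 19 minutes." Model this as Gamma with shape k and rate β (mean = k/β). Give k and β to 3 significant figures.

k ≈ 0.928, β ≈ 0.0507

For Gamma(k, rate β): mean = k/β, variance = k/β², so CV = 1/√k.
CV = SD/mean = 19/18.3 = 1.038, hence k = 1/CV² = 0.928.
Then β = k/mean = 0.928/18.3 = 0.0507.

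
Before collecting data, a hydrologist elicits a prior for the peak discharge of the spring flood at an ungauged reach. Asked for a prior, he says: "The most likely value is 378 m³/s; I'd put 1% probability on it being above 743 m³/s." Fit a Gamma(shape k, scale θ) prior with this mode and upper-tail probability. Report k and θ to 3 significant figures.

Gamma(k,θ) with k>1 has mode (k−1)θ, so θ = 378/(k−1).
Need P(X < 743) = 0.99 with θ tied to k this way. Start at k = 2, θ = 378: P(X<743) ≈ 0.585.
Too low — raise k to concentrate. Iterating converges to k ≈ 11.8.
Then θ = 378/(11.8−1) ≈ 35.

k ≈ 11.8, θ ≈ 35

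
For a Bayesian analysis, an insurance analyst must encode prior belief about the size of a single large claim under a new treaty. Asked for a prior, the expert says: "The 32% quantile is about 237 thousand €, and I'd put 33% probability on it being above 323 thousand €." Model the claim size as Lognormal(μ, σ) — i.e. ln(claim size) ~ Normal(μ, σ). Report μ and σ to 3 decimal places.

μ ≈ 5.628, σ ≈ 0.341

If T ~ Lognormal(μ,σ) then ln T ~ Normal(μ,σ), so the p-quantile of ln T is μ + z_p·σ.
ln(237) = 5.468 and ln(323) = 5.778; z_{0.32} = -0.4677, z_{0.67} = 0.4399.
σ = (5.778 − 5.468)/(0.4399 − (-0.4677)) = 0.341.
μ = 5.468 − (-0.4677)·0.341 = 5.628.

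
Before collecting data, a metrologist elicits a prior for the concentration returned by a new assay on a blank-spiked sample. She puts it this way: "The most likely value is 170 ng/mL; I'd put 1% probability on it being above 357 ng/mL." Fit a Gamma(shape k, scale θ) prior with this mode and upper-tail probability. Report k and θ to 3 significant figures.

k ≈ 9.84, θ ≈ 19.2

Gamma(k,θ) with k>1 has mode (k−1)θ, so θ = 170/(k−1).
Need P(X < 357) = 0.99 with θ tied to k this way. Start at k = 2, θ = 170: P(X<357) ≈ 0.620.
Too low — raise k to concentrate. Iterating converges to k ≈ 9.84.
Then θ = 170/(9.84−1) ≈ 19.2.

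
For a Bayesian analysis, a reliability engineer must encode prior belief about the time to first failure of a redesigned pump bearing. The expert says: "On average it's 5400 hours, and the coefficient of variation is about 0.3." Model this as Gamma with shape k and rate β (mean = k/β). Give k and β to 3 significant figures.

For Gamma(k, rate β): mean = k/β, variance = k/β², so CV = 1/√k.
CV = 0.3, hence k = 1/CV² = 11.1.
Then β = k/mean = 11.1/5400 = 0.00206.

k ≈ 11.1, β ≈ 0.00206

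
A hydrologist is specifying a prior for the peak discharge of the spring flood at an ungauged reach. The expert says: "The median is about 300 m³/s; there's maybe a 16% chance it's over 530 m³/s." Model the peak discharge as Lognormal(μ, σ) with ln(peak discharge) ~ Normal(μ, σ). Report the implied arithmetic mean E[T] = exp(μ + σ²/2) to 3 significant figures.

E[T] ≈ 353 m³/s

If T ~ Lognormal(μ,σ) then ln T ~ Normal(μ,σ), so the p-quantile of ln T is μ + z_p·σ.
ln(300) = 5.704 and ln(530) = 6.273; z_{0.5} = 0, z_{0.84} = 0.9945.
σ = (6.273 − 5.704)/(0.9945 − (0)) = 0.572.
μ = 5.704 − (0)·0.572 = 5.704.
E[T] = exp(μ + σ²/2) = exp(5.704 + 0.1637) = 353 m³/s.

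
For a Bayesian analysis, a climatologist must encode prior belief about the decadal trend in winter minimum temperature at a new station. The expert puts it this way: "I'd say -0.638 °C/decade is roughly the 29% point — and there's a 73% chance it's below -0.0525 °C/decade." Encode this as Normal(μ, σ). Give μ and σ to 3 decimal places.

μ = -0.360, σ = 0.502

The p-quantile of Normal(μ,σ) is μ + z_p·σ, with z_{0.29} = -0.5534 and z_{0.73} = 0.6128.
Eliminate σ: μ = (z₂·x₁ − z₁·x₂)/(z₂ − z₁) = (0.6128·-0.638 − (-0.5534)·-0.0525)/1.166 = -0.360.
Then σ = (x₂ − x₁)/(z₂ − z₁) = (-0.0525 − -0.638)/1.166 = 0.502.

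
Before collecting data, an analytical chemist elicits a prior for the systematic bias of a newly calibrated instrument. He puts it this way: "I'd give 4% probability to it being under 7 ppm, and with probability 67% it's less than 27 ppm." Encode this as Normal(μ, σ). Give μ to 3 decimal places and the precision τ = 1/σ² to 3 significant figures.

For Normal(μ,σ), the p-quantile is μ + z_p·σ. Here z_{0.04} = -1.751, z_{0.67} = 0.4399.
So 7 = μ − 1.751σ and 27 = μ + 0.4399σ.
Subtracting: σ = (27 − 7)/(0.4399 − (-1.751)) = 9.130.
Then μ = 7 − (-1.751)·9.130 = 22.984.
Precision τ = 1/σ² = 1/9.13² = 0.012.

μ = 22.984, τ = 0.012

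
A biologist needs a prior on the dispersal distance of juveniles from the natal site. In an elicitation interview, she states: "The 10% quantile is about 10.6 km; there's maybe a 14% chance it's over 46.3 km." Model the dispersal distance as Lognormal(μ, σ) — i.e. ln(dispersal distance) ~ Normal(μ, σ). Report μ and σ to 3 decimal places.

If T ~ Lognormal(μ,σ) then ln T ~ Normal(μ,σ), so the p-quantile of ln T is μ + z_p·σ.
ln(10.6) = 2.361 and ln(46.3) = 3.835; z_{0.1} = -1.282, z_{0.86} = 1.08.
σ = (3.835 − 2.361)/(1.08 − (-1.282)) = 0.624.
μ = 2.361 − (-1.282)·0.624 = 3.161.

μ ≈ 3.161, σ ≈ 0.624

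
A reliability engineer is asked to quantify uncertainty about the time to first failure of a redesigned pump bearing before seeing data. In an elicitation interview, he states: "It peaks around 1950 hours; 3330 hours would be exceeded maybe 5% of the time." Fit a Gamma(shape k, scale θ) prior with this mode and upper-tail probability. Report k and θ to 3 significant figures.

k ≈ 10.7, θ ≈ 200

Gamma(k,θ) with k>1 has mode (k−1)θ, so θ = 1950/(k−1).
Need P(X < 3330) = 0.95 with θ tied to k this way. Start at k = 2, θ = 1950: P(X<3330) ≈ 0.509.
Too low — raise k to concentrate. Iterating converges to k ≈ 10.7.
Then θ = 1950/(10.7−1) ≈ 200.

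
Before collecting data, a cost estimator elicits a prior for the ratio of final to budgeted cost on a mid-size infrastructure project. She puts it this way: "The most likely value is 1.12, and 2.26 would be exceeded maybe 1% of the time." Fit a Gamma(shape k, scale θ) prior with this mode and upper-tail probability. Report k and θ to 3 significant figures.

k ≈ 10.9, θ ≈ 0.113

Gamma(k,θ) with k>1 has mode (k−1)θ, so θ = 1.12/(k−1).
Need P(X < 2.26) = 0.99 with θ tied to k this way. Start at k = 2, θ = 1.12: P(X<2.26) ≈ 0.599.
Too low — raise k to concentrate. Iterating converges to k ≈ 10.9.
Then θ = 1.12/(10.9−1) ≈ 0.113.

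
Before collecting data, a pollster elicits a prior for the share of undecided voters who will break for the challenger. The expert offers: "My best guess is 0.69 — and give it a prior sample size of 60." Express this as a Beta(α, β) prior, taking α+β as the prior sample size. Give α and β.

Under the effective-sample-size interpretation, Beta(α, β) has prior mean α/(α+β) and prior sample size α+β.
So α+β = 60 and α/(α+β) = 0.69, giving α = 0.69·60 = 41.4 and β = 60 − 41.4 = 18.6.

α = 41.4, β = 18.6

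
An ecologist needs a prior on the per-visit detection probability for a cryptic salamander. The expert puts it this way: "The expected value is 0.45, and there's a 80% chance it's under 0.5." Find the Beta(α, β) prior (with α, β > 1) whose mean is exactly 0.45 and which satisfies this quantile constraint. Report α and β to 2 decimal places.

α ≈ 31.44, β ≈ 38.43

With mean 0.45 fixed, write α = 0.45s, β = 0.55s where s = α+β.
Need P(θ < 0.5) = 0.8 under Beta(0.45s, 0.55s). Normal approximation: (q−m)/√(m(1−m)/s) ≈ z_{0.8} = 0.842, so s ≈ 0.45·0.55·(0.842)²/(0.5−0.45)² = 70.1.
At s = 70.1: P(θ<0.5) ≈ 0.800. Adjusting to match 0.8 gives s ≈ 69.87.
So α = 0.45·69.87 ≈ 31.44, β = 0.55·69.87 ≈ 38.43.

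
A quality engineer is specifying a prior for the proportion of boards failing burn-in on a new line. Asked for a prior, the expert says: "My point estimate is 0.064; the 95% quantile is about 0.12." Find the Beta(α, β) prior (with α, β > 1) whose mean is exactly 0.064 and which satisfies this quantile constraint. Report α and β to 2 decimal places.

With mean 0.064 fixed, write α = 0.064s, β = 0.936s where s = α+β.
Need P(θ < 0.12) = 0.95 under Beta(0.064s, 0.936s). Normal approximation: (q−m)/√(m(1−m)/s) ≈ z_{0.95} = 1.64, so s ≈ 0.064·0.936·(1.64)²/(0.12−0.064)² = 51.7.
At s = 51.7: P(θ<0.12) ≈ 0.933. Adjusting to match 0.95 gives s ≈ 65.16.
So α = 0.064·65.16 ≈ 4.17, β = 0.936·65.16 ≈ 60.99.

α ≈ 4.17, β ≈ 60.99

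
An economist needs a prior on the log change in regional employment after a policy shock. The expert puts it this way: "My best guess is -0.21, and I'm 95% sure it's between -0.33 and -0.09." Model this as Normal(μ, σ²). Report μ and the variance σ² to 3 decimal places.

A symmetric 95% interval runs μ ± z·σ with z = 1.96.
Half-width = 0.12, so σ = 0.12/1.96 = 0.0612 and σ² = 0.004.
μ is the stated best guess, -0.210.

μ = -0.210, σ² = 0.004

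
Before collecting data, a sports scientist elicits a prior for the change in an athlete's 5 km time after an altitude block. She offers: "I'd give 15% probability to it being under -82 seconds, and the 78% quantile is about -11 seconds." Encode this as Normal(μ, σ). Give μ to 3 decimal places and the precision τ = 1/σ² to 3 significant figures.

The p-quantile of Normal(μ,σ) is μ + z_p·σ, with z_{0.15} = -1.036 and z_{0.78} = 0.7722.
Eliminate σ: μ = (z₂·x₁ − z₁·x₂)/(z₂ − z₁) = (0.7722·-82 − (-1.036)·-11)/1.809 = -41.313.
Then σ = (x₂ − x₁)/(z₂ − z₁) = (-11 − -82)/1.809 = 39.256.
Precision τ = 1/σ² = 1/39.26² = 0.000649.

μ = -41.313, τ = 0.000649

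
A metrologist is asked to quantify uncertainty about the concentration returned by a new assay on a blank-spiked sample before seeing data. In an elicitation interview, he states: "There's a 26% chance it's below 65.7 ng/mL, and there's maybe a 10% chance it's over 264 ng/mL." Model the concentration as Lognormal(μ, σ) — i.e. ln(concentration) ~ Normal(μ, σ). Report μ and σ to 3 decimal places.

If T ~ Lognormal(μ,σ) then ln T ~ Normal(μ,σ), so the p-quantile of ln T is μ + z_p·σ.
ln(65.7) = 4.185 and ln(264) = 5.576; z_{0.26} = -0.6433, z_{0.9} = 1.282.
σ = (5.576 − 4.185)/(1.282 − (-0.6433)) = 0.723.
μ = 4.185 − (-0.6433)·0.723 = 4.650.

μ ≈ 4.650, σ ≈ 0.723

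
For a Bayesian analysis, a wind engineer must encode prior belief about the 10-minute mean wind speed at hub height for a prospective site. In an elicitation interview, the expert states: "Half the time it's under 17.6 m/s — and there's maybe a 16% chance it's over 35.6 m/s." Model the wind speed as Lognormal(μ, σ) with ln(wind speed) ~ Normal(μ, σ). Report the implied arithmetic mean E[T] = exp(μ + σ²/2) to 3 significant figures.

E[T] ≈ 22.6 m/s

If T ~ Lognormal(μ,σ) then ln T ~ Normal(μ,σ), so the p-quantile of ln T is μ + z_p·σ.
ln(17.6) = 2.868 and ln(35.6) = 3.572; z_{0.5} = 0, z_{0.84} = 0.9945.
σ = (3.572 − 2.868)/(0.9945 − (0)) = 0.708.
μ = 2.868 − (0)·0.708 = 2.868.
E[T] = exp(μ + σ²/2) = exp(2.868 + 0.2509) = 22.6 m/s.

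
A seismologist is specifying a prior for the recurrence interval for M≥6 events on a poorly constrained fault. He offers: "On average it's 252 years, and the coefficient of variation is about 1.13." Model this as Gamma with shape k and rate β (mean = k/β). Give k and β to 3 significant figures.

k ≈ 0.783, β ≈ 0.00311

For Gamma(k, rate β): mean = k/β, variance = k/β², so CV = 1/√k.
CV = 1.13, hence k = 1/CV² = 0.783.
Then β = k/mean = 0.783/252 = 0.00311.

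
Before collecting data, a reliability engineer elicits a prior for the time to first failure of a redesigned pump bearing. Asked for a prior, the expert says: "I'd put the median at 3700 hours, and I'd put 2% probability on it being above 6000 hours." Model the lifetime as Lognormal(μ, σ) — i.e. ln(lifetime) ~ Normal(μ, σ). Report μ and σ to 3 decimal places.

μ ≈ 8.216, σ ≈ 0.235

If T ~ Lognormal(μ,σ) then ln T ~ Normal(μ,σ), so the p-quantile of ln T is μ + z_p·σ.
ln(3700) = 8.216 and ln(6000) = 8.7; z_{0.5} = 0, z_{0.98} = 2.054.
σ = (8.7 − 8.216)/(2.054 − (0)) = 0.235.
μ = 8.216 − (0)·0.235 = 8.216.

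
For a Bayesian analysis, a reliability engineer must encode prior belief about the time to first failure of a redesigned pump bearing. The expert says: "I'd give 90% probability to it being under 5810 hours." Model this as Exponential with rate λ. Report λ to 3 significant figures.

P(T < 5810.0) = 1 − e^(−λ·5810.0) = 0.9, so λ = −ln(1−0.9)/5810.0 = −ln(0.1)/5810.0 = 0.000396.

λ ≈ 0.000396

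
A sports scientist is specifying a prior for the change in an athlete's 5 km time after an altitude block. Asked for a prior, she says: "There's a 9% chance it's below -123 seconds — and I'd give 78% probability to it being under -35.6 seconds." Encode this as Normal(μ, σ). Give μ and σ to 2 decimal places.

μ = -67.54, σ = 41.36

For Normal(μ,σ), the p-quantile is μ + z_p·σ. Here z_{0.09} = -1.341, z_{0.78} = 0.7722.
So -123 = μ − 1.341σ and -35.6 = μ + 0.7722σ.
Subtracting: σ = (-35.6 − -123)/(0.7722 − (-1.341)) = 41.36.
Then μ = -123 − (-1.341)·41.36 = -67.54.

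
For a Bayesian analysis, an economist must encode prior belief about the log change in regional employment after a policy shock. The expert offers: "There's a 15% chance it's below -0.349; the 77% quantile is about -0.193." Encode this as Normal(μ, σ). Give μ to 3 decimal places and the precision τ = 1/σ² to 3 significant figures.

For Normal(μ,σ), the p-quantile is μ + z_p·σ. Here z_{0.15} = -1.036, z_{0.77} = 0.7388.
So -0.349 = μ − 1.036σ and -0.193 = μ + 0.7388σ.
Subtracting: σ = (-0.193 − -0.349)/(0.7388 − (-1.036)) = 0.088.
Then μ = -0.349 − (-1.036)·0.088 = -0.258.
Precision τ = 1/σ² = 1/0.08787² = 130.

μ = -0.258, τ = 130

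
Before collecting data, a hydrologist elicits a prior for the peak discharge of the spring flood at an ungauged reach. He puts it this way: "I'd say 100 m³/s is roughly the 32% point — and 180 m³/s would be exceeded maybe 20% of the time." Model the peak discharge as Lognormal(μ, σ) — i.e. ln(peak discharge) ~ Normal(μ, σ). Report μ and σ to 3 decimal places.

If T ~ Lognormal(μ,σ) then ln T ~ Normal(μ,σ), so the p-quantile of ln T is μ + z_p·σ.
ln(100) = 4.605 and ln(180) = 5.193; z_{0.32} = -0.4677, z_{0.8} = 0.8416.
σ = (5.193 − 4.605)/(0.8416 − (-0.4677)) = 0.449.
μ = 4.605 − (-0.4677)·0.449 = 4.815.

μ ≈ 4.815, σ ≈ 0.449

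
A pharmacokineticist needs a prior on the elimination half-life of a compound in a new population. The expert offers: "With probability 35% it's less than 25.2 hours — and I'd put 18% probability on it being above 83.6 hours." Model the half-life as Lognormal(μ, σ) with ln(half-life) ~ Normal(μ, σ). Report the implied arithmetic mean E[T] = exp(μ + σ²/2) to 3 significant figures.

If T ~ Lognormal(μ,σ) then ln T ~ Normal(μ,σ), so the p-quantile of ln T is μ + z_p·σ.
ln(25.2) = 3.227 and ln(83.6) = 4.426; z_{0.35} = -0.3853, z_{0.82} = 0.9154.
σ = (4.426 − 3.227)/(0.9154 − (-0.3853)) = 0.922.
μ = 3.227 − (-0.3853)·0.922 = 3.582.
E[T] = exp(μ + σ²/2) = exp(3.582 + 0.4250) = 55 hours.

E[T] ≈ 55 hours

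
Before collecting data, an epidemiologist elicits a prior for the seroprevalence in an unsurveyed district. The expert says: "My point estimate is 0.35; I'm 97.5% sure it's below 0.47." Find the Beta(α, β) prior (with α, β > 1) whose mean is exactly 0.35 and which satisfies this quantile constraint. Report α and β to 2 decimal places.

α ≈ 22.38, β ≈ 41.56

With mean 0.35 fixed, write α = 0.35s, β = 0.65s where s = α+β.
Need P(θ < 0.47) = 0.975 under Beta(0.35s, 0.65s). Normal approximation: (q−m)/√(m(1−m)/s) ≈ z_{0.975} = 1.96, so s ≈ 0.35·0.65·(1.96)²/(0.47−0.35)² = 60.7.
At s = 60.7: P(θ<0.47) ≈ 0.972. Adjusting to match 0.975 gives s ≈ 63.94.
So α = 0.35·63.94 ≈ 22.38, β = 0.65·63.94 ≈ 41.56.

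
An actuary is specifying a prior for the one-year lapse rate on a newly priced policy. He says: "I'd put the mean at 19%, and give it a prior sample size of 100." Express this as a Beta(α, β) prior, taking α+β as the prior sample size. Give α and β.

α = 19, β = 81

Under the effective-sample-size interpretation, Beta(α, β) has prior mean α/(α+β) and prior sample size α+β.
So α+β = 100 and α/(α+β) = 0.19, giving α = 0.19·100 = 19 and β = 100 − 19 = 81.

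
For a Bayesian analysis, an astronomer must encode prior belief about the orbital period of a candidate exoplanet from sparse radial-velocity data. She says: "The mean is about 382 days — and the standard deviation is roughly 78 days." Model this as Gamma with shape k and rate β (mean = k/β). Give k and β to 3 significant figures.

For Gamma(k, rate β): mean = k/β, variance = k/β², so CV = 1/√k.
CV = SD/mean = 78/382 = 0.2042, hence k = 1/CV² = 24.
Then β = k/mean = 24/382 = 0.0628.

k ≈ 24, β ≈ 0.0628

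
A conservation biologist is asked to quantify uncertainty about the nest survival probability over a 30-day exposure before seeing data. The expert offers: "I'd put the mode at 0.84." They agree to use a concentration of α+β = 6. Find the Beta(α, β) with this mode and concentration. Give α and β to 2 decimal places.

For α,β > 1 the Beta mode is (α−1)/(α+β−2). With α+β = 6, the mode is (α−1)/4.
Set (α−1)/4 = 0.84 → α = 1 + 0.84·4 = 4.36.
β = 6 − α = 1.64.

α = 4.36, β = 1.64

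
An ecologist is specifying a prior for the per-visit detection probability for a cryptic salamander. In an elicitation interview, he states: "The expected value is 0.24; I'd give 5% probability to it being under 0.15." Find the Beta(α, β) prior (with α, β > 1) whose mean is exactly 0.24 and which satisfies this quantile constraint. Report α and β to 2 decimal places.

With mean 0.24 fixed, write α = 0.24s, β = 0.76s where s = α+β.
Need P(θ < 0.15) = 0.05 under Beta(0.24s, 0.76s). Normal approximation: (q−m)/√(m(1−m)/s) ≈ z_{0.05} = -1.64, so s ≈ 0.24·0.76·(-1.64)²/(0.15−0.24)² = 60.9.
At s = 60.9: P(θ<0.15) ≈ 0.038. Adjusting to match 0.05 gives s ≈ 52.71.
So α = 0.24·52.71 ≈ 12.65, β = 0.76·52.71 ≈ 40.06.

α ≈ 12.65, β ≈ 40.06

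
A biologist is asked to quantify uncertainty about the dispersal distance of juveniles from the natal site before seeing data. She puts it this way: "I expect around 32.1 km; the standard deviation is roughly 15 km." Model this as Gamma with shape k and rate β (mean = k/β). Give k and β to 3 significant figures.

k ≈ 4.58, β ≈ 0.143

For Gamma(k, rate β): mean = k/β, variance = k/β², so CV = 1/√k.
CV = SD/mean = 15/32.1 = 0.4673, hence k = 1/CV² = 4.58.
Then β = k/mean = 4.58/32.1 = 0.143.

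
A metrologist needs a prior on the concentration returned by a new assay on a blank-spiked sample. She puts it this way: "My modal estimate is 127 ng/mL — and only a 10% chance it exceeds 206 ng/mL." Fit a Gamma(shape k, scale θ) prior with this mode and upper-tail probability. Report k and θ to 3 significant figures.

k ≈ 9.05, θ ≈ 15.8

Gamma(k,θ) with k>1 has mode (k−1)θ, so θ = 127/(k−1).
Need P(X < 206) = 0.9 with θ tied to k this way. Start at k = 2, θ = 127: P(X<206) ≈ 0.482.
Too low — raise k to concentrate. Iterating converges to k ≈ 9.05.
Then θ = 127/(9.05−1) ≈ 15.8.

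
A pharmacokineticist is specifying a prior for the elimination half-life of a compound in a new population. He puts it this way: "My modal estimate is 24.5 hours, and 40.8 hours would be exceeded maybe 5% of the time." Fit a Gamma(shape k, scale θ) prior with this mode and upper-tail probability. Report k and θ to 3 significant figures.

k ≈ 11.7, θ ≈ 2.28

Gamma(k,θ) with k>1 has mode (k−1)θ, so θ = 24.5/(k−1).
Need P(X < 40.8) = 0.95 with θ tied to k this way. Start at k = 2, θ = 24.5: P(X<40.8) ≈ 0.496.
Too low — raise k to concentrate. Iterating converges to k ≈ 11.7.
Then θ = 24.5/(11.7−1) ≈ 2.28.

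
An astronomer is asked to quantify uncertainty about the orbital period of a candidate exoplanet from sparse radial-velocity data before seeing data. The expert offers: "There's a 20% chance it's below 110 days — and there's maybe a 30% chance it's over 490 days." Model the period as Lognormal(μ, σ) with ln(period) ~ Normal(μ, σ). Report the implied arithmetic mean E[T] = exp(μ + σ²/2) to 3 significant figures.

If T ~ Lognormal(μ,σ) then ln T ~ Normal(μ,σ), so the p-quantile of ln T is μ + z_p·σ.
ln(110) = 4.7 and ln(490) = 6.194; z_{0.2} = -0.8416, z_{0.7} = 0.5244.
σ = (6.194 − 4.7)/(0.5244 − (-0.8416)) = 1.094.
μ = 4.7 − (-0.8416)·1.094 = 5.621.
E[T] = exp(μ + σ²/2) = exp(5.621 + 0.5980) = 502 days.

E[T] ≈ 502 days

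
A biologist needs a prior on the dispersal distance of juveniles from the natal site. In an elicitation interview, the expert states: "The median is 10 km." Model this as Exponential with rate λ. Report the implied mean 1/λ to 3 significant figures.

mean ≈ 14.4 km

Exponential median = ln 2 / λ, so λ = ln 2 / 10.0 = 0.0693.
Mean = 1/λ = 14.4 km.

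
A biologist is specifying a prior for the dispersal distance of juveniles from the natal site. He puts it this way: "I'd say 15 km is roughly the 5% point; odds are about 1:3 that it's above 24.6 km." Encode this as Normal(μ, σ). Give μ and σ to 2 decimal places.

The p-quantile of Normal(μ,σ) is μ + z_p·σ, with z_{0.05} = -1.645 and z_{0.75} = 0.6745.
Eliminate σ: μ = (z₂·x₁ − z₁·x₂)/(z₂ − z₁) = (0.6745·15 − (-1.645)·24.6)/2.319 = 21.81.
Then σ = (x₂ − x₁)/(z₂ − z₁) = (24.6 − 15)/2.319 = 4.14.

μ = 21.81, σ = 4.14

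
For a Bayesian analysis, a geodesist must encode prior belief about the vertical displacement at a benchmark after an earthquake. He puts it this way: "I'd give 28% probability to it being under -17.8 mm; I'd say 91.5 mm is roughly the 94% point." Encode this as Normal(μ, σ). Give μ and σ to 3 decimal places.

The p-quantile of Normal(μ,σ) is μ + z_p·σ, with z_{0.28} = -0.5828 and z_{0.94} = 1.555.
Eliminate σ: μ = (z₂·x₁ − z₁·x₂)/(z₂ − z₁) = (1.555·-17.8 − (-0.5828)·91.5)/2.138 = 12.002.
Then σ = (x₂ − x₁)/(z₂ − z₁) = (91.5 − -17.8)/2.138 = 51.132.

μ = 12.002, σ = 51.132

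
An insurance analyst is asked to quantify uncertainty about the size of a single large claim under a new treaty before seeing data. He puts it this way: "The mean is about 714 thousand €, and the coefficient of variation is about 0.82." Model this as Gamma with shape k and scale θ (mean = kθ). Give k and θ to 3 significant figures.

k ≈ 1.49, θ ≈ 480

For Gamma(k, scale θ): mean = kθ, variance = kθ², so CV = 1/√k.
CV = 0.82, hence k = 1/CV² = 1.49.
Then θ = mean/k = 714/1.49 = 480.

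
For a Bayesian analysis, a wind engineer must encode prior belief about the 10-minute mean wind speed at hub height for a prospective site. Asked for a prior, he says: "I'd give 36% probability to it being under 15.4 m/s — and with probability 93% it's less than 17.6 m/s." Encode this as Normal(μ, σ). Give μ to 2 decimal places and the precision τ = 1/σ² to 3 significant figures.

The p-quantile of Normal(μ,σ) is μ + z_p·σ, with z_{0.36} = -0.3585 and z_{0.93} = 1.476.
Eliminate σ: μ = (z₂·x₁ − z₁·x₂)/(z₂ − z₁) = (1.476·15.4 − (-0.3585)·17.6)/1.834 = 15.83.
Then σ = (x₂ − x₁)/(z₂ − z₁) = (17.6 − 15.4)/1.834 = 1.20.
Precision τ = 1/σ² = 1/1.199² = 0.695.

μ = 15.83, τ = 0.695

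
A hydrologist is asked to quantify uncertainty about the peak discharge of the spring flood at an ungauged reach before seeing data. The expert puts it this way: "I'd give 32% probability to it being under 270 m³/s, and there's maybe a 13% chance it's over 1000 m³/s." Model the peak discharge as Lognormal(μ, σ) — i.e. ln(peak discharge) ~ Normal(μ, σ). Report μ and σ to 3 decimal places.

μ ≈ 5.983, σ ≈ 0.821

If T ~ Lognormal(μ,σ) then ln T ~ Normal(μ,σ), so the p-quantile of ln T is μ + z_p·σ.
ln(270) = 5.598 and ln(1000) = 6.908; z_{0.32} = -0.4677, z_{0.87} = 1.126.
σ = (6.908 − 5.598)/(1.126 − (-0.4677)) = 0.821.
μ = 5.598 − (-0.4677)·0.821 = 5.983.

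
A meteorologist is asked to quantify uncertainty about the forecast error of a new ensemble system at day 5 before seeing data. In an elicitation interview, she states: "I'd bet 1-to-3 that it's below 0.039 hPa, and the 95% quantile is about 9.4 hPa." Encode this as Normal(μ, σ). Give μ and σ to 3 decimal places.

μ = 2.761, σ = 4.036

The p-quantile of Normal(μ,σ) is μ + z_p·σ, with z_{0.25} = -0.6745 and z_{0.95} = 1.645.
Eliminate σ: μ = (z₂·x₁ − z₁·x₂)/(z₂ − z₁) = (1.645·0.039 − (-0.6745)·9.4)/2.319 = 2.761.
Then σ = (x₂ − x₁)/(z₂ − z₁) = (9.4 − 0.039)/2.319 = 4.036.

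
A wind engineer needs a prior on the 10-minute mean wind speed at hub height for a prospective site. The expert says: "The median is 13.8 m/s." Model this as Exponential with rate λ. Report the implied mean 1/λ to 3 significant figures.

mean ≈ 19.9 m/s

Exponential median = ln 2 / λ, so λ = ln 2 / 13.8 = 0.0502.
Mean = 1/λ = 19.9 m/s.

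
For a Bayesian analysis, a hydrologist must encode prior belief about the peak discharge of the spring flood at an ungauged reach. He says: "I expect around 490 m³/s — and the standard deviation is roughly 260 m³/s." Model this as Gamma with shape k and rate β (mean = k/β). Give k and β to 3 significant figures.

For Gamma(k, rate β): mean = k/β, variance = k/β², so CV = 1/√k.
CV = SD/mean = 260/490 = 0.5306, hence k = 1/CV² = 3.55.
Then β = k/mean = 3.55/490 = 0.00725.

k ≈ 3.55, β ≈ 0.00725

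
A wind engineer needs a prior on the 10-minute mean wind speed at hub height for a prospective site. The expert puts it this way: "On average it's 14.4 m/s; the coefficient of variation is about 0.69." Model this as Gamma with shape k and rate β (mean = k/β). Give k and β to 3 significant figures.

For Gamma(k, rate β): mean = k/β, variance = k/β², so CV = 1/√k.
CV = 0.69, hence k = 1/CV² = 2.1.
Then β = k/mean = 2.1/14.4 = 0.146.

k ≈ 2.1, β ≈ 0.146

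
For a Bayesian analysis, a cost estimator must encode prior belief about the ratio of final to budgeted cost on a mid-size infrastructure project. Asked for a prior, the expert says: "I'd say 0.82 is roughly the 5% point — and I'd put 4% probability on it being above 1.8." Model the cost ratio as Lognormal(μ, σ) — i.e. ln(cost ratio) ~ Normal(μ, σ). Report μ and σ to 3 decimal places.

If T ~ Lognormal(μ,σ) then ln T ~ Normal(μ,σ), so the p-quantile of ln T is μ + z_p·σ.
ln(0.82) = -0.1985 and ln(1.8) = 0.5878; z_{0.05} = -1.645, z_{0.96} = 1.751.
σ = (0.5878 − -0.1985)/(1.751 − (-1.645)) = 0.232.
μ = -0.1985 − (-1.645)·0.232 = 0.182.

μ ≈ 0.182, σ ≈ 0.232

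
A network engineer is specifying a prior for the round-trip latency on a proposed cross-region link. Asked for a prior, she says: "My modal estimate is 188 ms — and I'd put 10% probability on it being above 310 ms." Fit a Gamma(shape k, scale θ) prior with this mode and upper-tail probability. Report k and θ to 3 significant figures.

Gamma(k,θ) with k>1 has mode (k−1)θ, so θ = 188/(k−1).
Need P(X < 310) = 0.9 with θ tied to k this way. Start at k = 2, θ = 188: P(X<310) ≈ 0.491.
Too low — raise k to concentrate. Iterating converges to k ≈ 8.54.
Then θ = 188/(8.54−1) ≈ 24.9.

k ≈ 8.54, θ ≈ 24.9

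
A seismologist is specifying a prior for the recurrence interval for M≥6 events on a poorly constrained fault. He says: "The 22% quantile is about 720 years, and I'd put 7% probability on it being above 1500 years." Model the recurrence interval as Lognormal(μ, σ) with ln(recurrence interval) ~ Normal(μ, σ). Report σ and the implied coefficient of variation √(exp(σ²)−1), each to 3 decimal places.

If T ~ Lognormal(μ,σ) then ln T ~ Normal(μ,σ), so the p-quantile of ln T is μ + z_p·σ.
ln(720) = 6.579 and ln(1500) = 7.313; z_{0.22} = -0.7722, z_{0.93} = 1.476.
σ = (7.313 − 6.579)/(1.476 − (-0.7722)) = 0.327.
μ = 6.579 − (-0.7722)·0.327 = 6.831.
CV = √(exp(σ²)−1) = √(exp(0.1066)−1) = 0.335.

σ ≈ 0.327, CV ≈ 0.335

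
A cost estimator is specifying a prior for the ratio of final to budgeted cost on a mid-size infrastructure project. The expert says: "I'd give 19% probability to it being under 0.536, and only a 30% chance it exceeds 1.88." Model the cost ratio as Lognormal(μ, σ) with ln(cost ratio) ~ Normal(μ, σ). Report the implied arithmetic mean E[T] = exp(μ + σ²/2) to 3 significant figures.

If T ~ Lognormal(μ,σ) then ln T ~ Normal(μ,σ), so the p-quantile of ln T is μ + z_p·σ.
ln(0.536) = -0.6236 and ln(1.88) = 0.6313; z_{0.19} = -0.8779, z_{0.7} = 0.5244.
σ = (0.6313 − -0.6236)/(0.5244 − (-0.8779)) = 0.895.
μ = -0.6236 − (-0.8779)·0.895 = 0.162.
E[T] = exp(μ + σ²/2) = exp(0.162 + 0.4004) = 1.75.

E[T] ≈ 1.75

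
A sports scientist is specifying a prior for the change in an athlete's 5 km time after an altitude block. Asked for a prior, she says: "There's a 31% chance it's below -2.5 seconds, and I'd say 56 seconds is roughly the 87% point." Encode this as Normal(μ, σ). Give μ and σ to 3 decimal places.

The p-quantile of Normal(μ,σ) is μ + z_p·σ, with z_{0.31} = -0.4959 and z_{0.87} = 1.126.
Eliminate σ: μ = (z₂·x₁ − z₁·x₂)/(z₂ − z₁) = (1.126·-2.5 − (-0.4959)·56)/1.622 = 15.381.
Then σ = (x₂ − x₁)/(z₂ − z₁) = (56 − -2.5)/1.622 = 36.061.

μ = 15.381, σ = 36.061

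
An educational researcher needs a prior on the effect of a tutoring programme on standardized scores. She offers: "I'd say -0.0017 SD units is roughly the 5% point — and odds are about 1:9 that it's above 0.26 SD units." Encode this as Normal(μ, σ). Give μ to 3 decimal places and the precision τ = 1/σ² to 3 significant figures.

The p-quantile of Normal(μ,σ) is μ + z_p·σ, with z_{0.05} = -1.645 and z_{0.9} = 1.282.
Eliminate σ: μ = (z₂·x₁ − z₁·x₂)/(z₂ − z₁) = (1.282·-0.0017 − (-1.645)·0.26)/2.926 = 0.145.
Then σ = (x₂ − x₁)/(z₂ − z₁) = (0.26 − -0.0017)/2.926 = 0.089.
Precision τ = 1/σ² = 1/0.08943² = 125.

μ = 0.145, τ = 125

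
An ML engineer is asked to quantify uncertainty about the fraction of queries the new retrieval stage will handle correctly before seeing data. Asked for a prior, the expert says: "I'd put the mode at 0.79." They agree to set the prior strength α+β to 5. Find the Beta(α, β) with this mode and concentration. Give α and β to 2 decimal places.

For α,β > 1 the Beta mode is (α−1)/(α+β−2). With α+β = 5, the mode is (α−1)/3.
Set (α−1)/3 = 0.79 → α = 1 + 0.79·3 = 3.37.
β = 5 − α = 1.63.

α = 3.37, β = 1.63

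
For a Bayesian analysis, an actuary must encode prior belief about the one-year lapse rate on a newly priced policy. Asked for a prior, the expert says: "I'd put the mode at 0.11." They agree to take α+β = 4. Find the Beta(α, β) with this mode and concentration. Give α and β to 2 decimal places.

α = 1.22, β = 2.78

For α,β > 1 the Beta mode is (α−1)/(α+β−2). With α+β = 4, the mode is (α−1)/2.
Set (α−1)/2 = 0.11 → α = 1 + 0.11·2 = 1.22.
β = 4 − α = 2.78.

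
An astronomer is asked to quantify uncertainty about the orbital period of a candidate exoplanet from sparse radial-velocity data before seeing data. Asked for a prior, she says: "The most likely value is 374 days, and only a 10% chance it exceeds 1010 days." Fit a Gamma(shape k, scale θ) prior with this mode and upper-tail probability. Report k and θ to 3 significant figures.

Gamma(k,θ) with k>1 has mode (k−1)θ, so θ = 374/(k−1).
Need P(X < 1010) = 0.9 with θ tied to k this way. Start at k = 2, θ = 374: P(X<1010) ≈ 0.751.
Too low — raise k to concentrate. Iterating converges to k ≈ 2.94.
Then θ = 374/(2.94−1) ≈ 193.

k ≈ 2.94, θ ≈ 193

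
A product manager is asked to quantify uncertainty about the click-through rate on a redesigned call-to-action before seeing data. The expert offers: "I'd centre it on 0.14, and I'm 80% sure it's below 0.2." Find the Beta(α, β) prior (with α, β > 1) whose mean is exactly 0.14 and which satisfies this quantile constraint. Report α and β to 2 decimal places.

α ≈ 2.78, β ≈ 17.06

With mean 0.14 fixed, write α = 0.14s, β = 0.86s where s = α+β.
Need P(θ < 0.2) = 0.8 under Beta(0.14s, 0.86s). Normal approximation: (q−m)/√(m(1−m)/s) ≈ z_{0.8} = 0.842, so s ≈ 0.14·0.86·(0.842)²/(0.2−0.14)² = 23.7.
At s = 23.7: P(θ<0.2) ≈ 0.814. Adjusting to match 0.8 gives s ≈ 19.84.
So α = 0.14·19.84 ≈ 2.78, β = 0.86·19.84 ≈ 17.06.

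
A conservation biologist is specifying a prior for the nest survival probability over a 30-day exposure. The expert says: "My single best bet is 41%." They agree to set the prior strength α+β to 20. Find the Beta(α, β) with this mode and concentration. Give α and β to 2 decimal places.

For α,β > 1 the Beta mode is (α−1)/(α+β−2). With α+β = 20, the mode is (α−1)/18.
Set (α−1)/18 = 0.41 → α = 1 + 0.41·18 = 8.38.
β = 20 − α = 11.62.

α = 8.38, β = 11.62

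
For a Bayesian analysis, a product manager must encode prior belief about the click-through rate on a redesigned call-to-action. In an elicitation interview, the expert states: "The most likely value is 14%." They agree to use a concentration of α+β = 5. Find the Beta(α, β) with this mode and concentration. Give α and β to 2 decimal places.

α = 1.42, β = 3.58

For α,β > 1 the Beta mode is (α−1)/(α+β−2). With α+β = 5, the mode is (α−1)/3.
Set (α−1)/3 = 0.14 → α = 1 + 0.14·3 = 1.42.
β = 5 − α = 3.58.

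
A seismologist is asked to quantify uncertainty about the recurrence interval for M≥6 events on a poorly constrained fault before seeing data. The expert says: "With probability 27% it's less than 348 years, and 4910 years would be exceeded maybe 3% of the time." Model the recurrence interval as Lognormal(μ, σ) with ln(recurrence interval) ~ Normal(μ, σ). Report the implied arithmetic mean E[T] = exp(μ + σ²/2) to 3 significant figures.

If T ~ Lognormal(μ,σ) then ln T ~ Normal(μ,σ), so the p-quantile of ln T is μ + z_p·σ.
ln(348) = 5.852 and ln(4910) = 8.499; z_{0.27} = -0.6128, z_{0.97} = 1.881.
σ = (8.499 − 5.852)/(1.881 − (-0.6128)) = 1.061.
μ = 5.852 − (-0.6128)·1.061 = 6.503.
E[T] = exp(μ + σ²/2) = exp(6.503 + 0.5633) = 1170 years.

E[T] ≈ 1170 years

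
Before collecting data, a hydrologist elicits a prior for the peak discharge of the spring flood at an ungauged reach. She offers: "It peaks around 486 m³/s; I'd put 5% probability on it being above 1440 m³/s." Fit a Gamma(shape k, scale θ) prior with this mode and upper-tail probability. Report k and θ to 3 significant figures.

Gamma(k,θ) with k>1 has mode (k−1)θ, so θ = 486/(k−1).
Need P(X < 1440) = 0.95 with θ tied to k this way. Start at k = 2, θ = 486: P(X<1440) ≈ 0.795.
Too low — raise k to concentrate. Iterating converges to k ≈ 3.25.
Then θ = 486/(3.25−1) ≈ 216.

k ≈ 3.25, θ ≈ 216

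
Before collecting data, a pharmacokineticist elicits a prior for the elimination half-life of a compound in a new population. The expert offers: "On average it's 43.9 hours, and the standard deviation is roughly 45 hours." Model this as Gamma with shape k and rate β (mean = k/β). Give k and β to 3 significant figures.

For Gamma(k, rate β): mean = k/β, variance = k/β², so CV = 1/√k.
CV = SD/mean = 45/43.9 = 1.025, hence k = 1/CV² = 0.952.
Then β = k/mean = 0.952/43.9 = 0.0217.

k ≈ 0.952, β ≈ 0.0217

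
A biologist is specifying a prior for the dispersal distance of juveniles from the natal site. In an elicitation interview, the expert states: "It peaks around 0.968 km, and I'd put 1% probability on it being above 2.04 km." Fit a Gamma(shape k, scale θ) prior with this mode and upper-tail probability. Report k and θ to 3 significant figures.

Gamma(k,θ) with k>1 has mode (k−1)θ, so θ = 0.968/(k−1).
Need P(X < 2.04) = 0.99 with θ tied to k this way. Start at k = 2, θ = 0.968: P(X<2.04) ≈ 0.622.
Too low — raise k to concentrate. Iterating converges to k ≈ 9.75.
Then θ = 0.968/(9.75−1) ≈ 0.111.

k ≈ 9.75, θ ≈ 0.111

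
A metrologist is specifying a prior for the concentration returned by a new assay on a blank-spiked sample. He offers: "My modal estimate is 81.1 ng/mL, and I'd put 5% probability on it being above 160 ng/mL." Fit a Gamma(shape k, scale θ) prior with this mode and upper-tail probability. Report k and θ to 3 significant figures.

Gamma(k,θ) with k>1 has mode (k−1)θ, so θ = 81.1/(k−1).
Need P(X < 160) = 0.95 with θ tied to k this way. Start at k = 2, θ = 81.1: P(X<160) ≈ 0.587.
Too low — raise k to concentrate. Iterating converges to k ≈ 7.01.
Then θ = 81.1/(7.01−1) ≈ 13.5.

k ≈ 7.01, θ ≈ 13.5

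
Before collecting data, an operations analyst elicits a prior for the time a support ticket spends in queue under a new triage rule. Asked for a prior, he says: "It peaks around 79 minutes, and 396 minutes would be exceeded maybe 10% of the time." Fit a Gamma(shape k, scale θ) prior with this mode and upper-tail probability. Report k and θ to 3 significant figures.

k ≈ 1.68, θ ≈ 116

Gamma(k,θ) with k>1 has mode (k−1)θ, so θ = 79/(k−1).
Need P(X < 396) = 0.9 with θ tied to k this way. Start at k = 2, θ = 79: P(X<396) ≈ 0.960.
Too high — lower k to spread out. Iterating converges to k ≈ 1.68.
Then θ = 79/(1.68−1) ≈ 116.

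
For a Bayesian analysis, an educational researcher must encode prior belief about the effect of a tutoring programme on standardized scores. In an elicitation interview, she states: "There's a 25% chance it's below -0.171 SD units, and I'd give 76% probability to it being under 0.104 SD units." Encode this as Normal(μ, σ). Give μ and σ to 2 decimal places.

The p-quantile of Normal(μ,σ) is μ + z_p·σ, with z_{0.25} = -0.6745 and z_{0.76} = 0.7063.
Eliminate σ: μ = (z₂·x₁ − z₁·x₂)/(z₂ − z₁) = (0.7063·-0.171 − (-0.6745)·0.104)/1.381 = -0.04.
Then σ = (x₂ − x₁)/(z₂ − z₁) = (0.104 − -0.171)/1.381 = 0.20.

μ = -0.04, σ = 0.20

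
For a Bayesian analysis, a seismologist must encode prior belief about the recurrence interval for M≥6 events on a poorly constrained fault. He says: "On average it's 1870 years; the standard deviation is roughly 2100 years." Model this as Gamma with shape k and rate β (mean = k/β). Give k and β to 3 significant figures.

For Gamma(k, rate β): mean = k/β, variance = k/β², so CV = 1/√k.
CV = SD/mean = 2100/1870 = 1.123, hence k = 1/CV² = 0.793.
Then β = k/mean = 0.793/1870 = 0.000424.

k ≈ 0.793, β ≈ 0.000424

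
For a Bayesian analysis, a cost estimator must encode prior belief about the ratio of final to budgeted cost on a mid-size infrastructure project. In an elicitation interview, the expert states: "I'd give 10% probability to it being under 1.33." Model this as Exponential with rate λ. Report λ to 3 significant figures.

P(T < 1.33) = 1 − e^(−λ·1.33) = 0.1, so λ = −ln(1−0.1)/1.33 = −ln(0.9)/1.33 = 0.0792.

λ ≈ 0.0792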